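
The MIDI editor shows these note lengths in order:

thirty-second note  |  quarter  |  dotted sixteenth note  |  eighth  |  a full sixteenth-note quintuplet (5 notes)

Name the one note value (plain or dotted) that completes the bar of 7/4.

The bar of 7/4 = 56 thirty-second notes.
In thirty-second notes: thirty-second note = 1; quarter = 8; dotted sixteenth note = 3; eighth = 4; a full sixteenth-note quintuplet (5 notes) (five quintuplet sixteenths span one quarter) = 8.
Total: 1 + 8 + 3 + 4 + 8 = 24.
Remaining: 56 − 24 = 32 thirty-second notes, which is a whole note.

whole note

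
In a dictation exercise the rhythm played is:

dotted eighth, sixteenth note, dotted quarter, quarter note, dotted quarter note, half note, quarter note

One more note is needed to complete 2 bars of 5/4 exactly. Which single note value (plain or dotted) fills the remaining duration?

half note

2 bars of 5/4 = 40 sixteenth notes.
Working in sixteenth notes: dotted eighth = 3; sixteenth note = 1; dotted quarter = 6; quarter note = 4; dotted quarter note = 6; half note = 8; quarter note = 4.
Total: 3 + 1 + 6 + 4 + 6 + 8 + 4 = 32.
Remaining: 40 − 32 = 8 sixteenth notes, which is a half note.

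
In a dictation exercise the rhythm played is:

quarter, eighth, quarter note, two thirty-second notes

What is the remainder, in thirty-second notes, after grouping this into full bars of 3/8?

One bar of 3/8 = 12 thirty-second notes.
Working in thirty-second notes: quarter = 8; eighth = 4; quarter note = 8; thirty-second note = 1; thirty-second note = 1.
Altogether 8 + 4 + 8 + 1 + 1 = 22.
22 ÷ 12 = 1 complete bar with 10 thirty-second notes remaining.

10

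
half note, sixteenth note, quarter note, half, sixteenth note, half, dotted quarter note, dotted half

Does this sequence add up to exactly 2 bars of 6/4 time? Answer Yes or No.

One bar of 6/4 = 24 sixteenth notes, so 2 bars = 48.
In sixteenth notes: half note = 8; sixteenth note = 1; quarter note = 4; half = 8; sixteenth note = 1; half = 8; dotted quarter note = 6; dotted half = 12.
Total: 8 + 1 + 4 + 8 + 1 + 8 + 6 + 12 = 48.
48 equals 48, so the answer is Yes.

Yes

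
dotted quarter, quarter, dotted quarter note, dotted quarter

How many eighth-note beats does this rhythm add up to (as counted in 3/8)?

One eighth-note beat = 2 sixteenth notes.
Working in sixteenth notes: dotted quarter = 6; quarter = 4; dotted quarter note = 6; dotted quarter = 6.
Sum: 6 + 4 + 6 + 6 = 22.
22 ÷ 2 = 11 beats.

11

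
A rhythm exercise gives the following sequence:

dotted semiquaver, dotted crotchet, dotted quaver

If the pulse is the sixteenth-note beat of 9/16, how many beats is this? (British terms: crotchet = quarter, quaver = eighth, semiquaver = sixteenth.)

One sixteenth-note beat = 2 thirty-second notes.
Each duration in thirty-second notes: dotted semiquaver = 3; dotted crotchet = 12; dotted quaver = 6.
Total: 3 + 12 + 6 = 21.
21 ÷ 2 = 10.5 beats.

10.5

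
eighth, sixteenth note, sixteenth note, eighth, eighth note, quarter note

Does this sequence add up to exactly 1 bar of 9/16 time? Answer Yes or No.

One bar of 9/16 = 9 sixteenth notes.
Express everything in sixteenth notes: eighth = 2; sixteenth note = 1; sixteenth note = 1; eighth = 2; eighth note = 2; quarter note = 4.
Sum: 2 + 1 + 1 + 2 + 2 + 4 = 12.
12 exceeds 9, so the answer is No.

No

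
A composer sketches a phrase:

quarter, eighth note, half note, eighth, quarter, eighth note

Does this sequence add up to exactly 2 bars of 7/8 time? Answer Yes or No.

No

One bar of 7/8 = 7 eighth notes, so 2 bars = 14.
Express everything in eighth notes: quarter = 2; eighth note = 1; half note = 4; eighth = 1; quarter = 2; eighth note = 1.
Altogether 2 + 1 + 4 + 1 + 2 + 1 = 11.
11 falls short of 14, so the answer is No.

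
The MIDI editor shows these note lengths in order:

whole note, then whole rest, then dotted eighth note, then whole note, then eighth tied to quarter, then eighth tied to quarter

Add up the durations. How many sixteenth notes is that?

63

Working in sixteenth notes: whole note = 16; whole rest = 16; dotted eighth note = 3; whole note = 16; eighth tied to quarter (eighth + quarter) = 6; eighth tied to quarter (eighth + quarter) = 6.
Total: 16 + 16 + 3 + 16 + 6 + 6 = 63 sixteenth notes.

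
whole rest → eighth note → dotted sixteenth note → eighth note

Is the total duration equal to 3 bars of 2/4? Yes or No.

One bar of 2/4 = 16 thirty-second notes, so 3 bars = 48.
In thirty-second notes: whole rest = 32; eighth note = 4; dotted sixteenth note = 3; eighth note = 4.
Sum: 32 + 4 + 3 + 4 = 43.
43 falls short of 48, so the answer is No.

No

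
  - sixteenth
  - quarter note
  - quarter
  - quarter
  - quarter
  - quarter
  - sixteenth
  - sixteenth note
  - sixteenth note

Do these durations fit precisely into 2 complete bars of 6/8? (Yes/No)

Yes

One bar of 6/8 = 12 sixteenth notes, so 2 bars = 24.
Convert each value to sixteenth notes: sixteenth = 1; quarter note = 4; quarter = 4; quarter = 4; quarter = 4; quarter = 4; sixteenth = 1; sixteenth note = 1; sixteenth note = 1.
Sum: 1 + 4 + 4 + 4 + 4 + 4 + 1 + 1 + 1 = 24.
24 equals 24, so the answer is Yes.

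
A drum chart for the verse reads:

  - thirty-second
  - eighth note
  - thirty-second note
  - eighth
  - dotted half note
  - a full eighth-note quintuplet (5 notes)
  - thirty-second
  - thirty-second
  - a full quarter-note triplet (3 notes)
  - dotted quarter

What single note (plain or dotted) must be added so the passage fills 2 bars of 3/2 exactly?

half note

2 bars of 3/2 = 96 thirty-second notes.
In thirty-second notes: thirty-second = 1; eighth note = 4; thirty-second note = 1; eighth = 4; dotted half note = 24; a full eighth-note quintuplet (5 notes) (five quintuplet eighths span one half) = 16; thirty-second = 1; thirty-second = 1; a full quarter-note triplet (3 notes) (three triplet quarters span one half) = 16; dotted quarter = 12.
Altogether 1 + 4 + 1 + 4 + 24 + 16 + 1 + 1 + 16 + 12 = 80.
Remaining: 96 − 80 = 16 thirty-second notes, which is a half note.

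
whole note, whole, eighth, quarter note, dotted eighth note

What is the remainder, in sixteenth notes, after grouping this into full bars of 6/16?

5

One bar of 6/16 = 6 sixteenth notes.
Each duration in sixteenth notes: whole note = 16; whole = 16; eighth = 2; quarter note = 4; dotted eighth note = 3.
Total: 16 + 16 + 2 + 4 + 3 = 41.
41 ÷ 6 = 6 complete bars with 5 sixteenth notes remaining.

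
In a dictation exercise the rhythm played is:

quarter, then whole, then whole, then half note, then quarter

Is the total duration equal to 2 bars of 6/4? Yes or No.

One bar of 6/4 = 6 quarter notes, so 2 bars = 12.
In quarter notes: quarter = 1; whole = 4; whole = 4; half note = 2; quarter = 1.
Adding: 1 + 4 + 4 + 2 + 1 = 12.
12 equals 12, so the answer is Yes.

Yes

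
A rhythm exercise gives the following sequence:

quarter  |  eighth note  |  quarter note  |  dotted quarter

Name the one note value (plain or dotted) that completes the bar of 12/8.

The bar of 12/8 = 12 eighth notes.
In eighth notes: quarter = 2; eighth note = 1; quarter note = 2; dotted quarter = 3.
Total: 2 + 1 + 2 + 3 = 8.
Remaining: 12 − 8 = 4 eighth notes, which is a half note.

half note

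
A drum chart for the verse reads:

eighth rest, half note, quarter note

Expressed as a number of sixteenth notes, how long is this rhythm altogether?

In sixteenth notes: eighth rest = 2; half note = 8; quarter note = 4.
Total: 2 + 8 + 4 = 14 sixteenth notes.

14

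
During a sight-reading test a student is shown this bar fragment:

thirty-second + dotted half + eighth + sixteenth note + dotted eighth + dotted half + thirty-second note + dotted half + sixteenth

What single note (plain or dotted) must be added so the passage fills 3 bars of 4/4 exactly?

3 bars of 4/4 = 96 thirty-second notes.
Convert each value to thirty-second notes: thirty-second = 1; dotted half = 24; eighth = 4; sixteenth note = 2; dotted eighth = 6; dotted half = 24; thirty-second note = 1; dotted half = 24; sixteenth = 2.
Sum: 1 + 24 + 4 + 2 + 6 + 24 + 1 + 24 + 2 = 88.
Remaining: 96 − 88 = 8 thirty-second notes, which is a quarter note.

quarter note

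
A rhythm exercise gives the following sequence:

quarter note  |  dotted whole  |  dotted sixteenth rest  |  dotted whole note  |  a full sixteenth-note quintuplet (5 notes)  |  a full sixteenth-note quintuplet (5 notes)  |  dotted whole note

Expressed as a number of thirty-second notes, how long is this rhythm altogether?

171

In thirty-second notes: quarter note = 8; dotted whole = 48; dotted sixteenth rest = 3; dotted whole note = 48; a full sixteenth-note quintuplet (5 notes) (five quintuplet sixteenths span one quarter) = 8; a full sixteenth-note quintuplet (5 notes) (five quintuplet sixteenths span one quarter) = 8; dotted whole note = 48.
Total: 8 + 48 + 3 + 48 + 8 + 8 + 48 = 171 thirty-second notes.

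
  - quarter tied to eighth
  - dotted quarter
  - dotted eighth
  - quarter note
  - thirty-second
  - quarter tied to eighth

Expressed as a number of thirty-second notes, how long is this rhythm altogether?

51

Convert each value to thirty-second notes: quarter tied to eighth (quarter + eighth) = 12; dotted quarter = 12; dotted eighth = 6; quarter note = 8; thirty-second = 1; quarter tied to eighth (quarter + eighth) = 12.
Total: 12 + 12 + 6 + 8 + 1 + 12 = 51 thirty-second notes.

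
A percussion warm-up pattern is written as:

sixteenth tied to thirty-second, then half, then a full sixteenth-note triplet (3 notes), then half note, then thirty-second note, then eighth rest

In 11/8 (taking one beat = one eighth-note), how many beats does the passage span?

11

One eighth-note beat = 4 thirty-second notes.
Express everything in thirty-second notes: sixteenth tied to thirty-second (sixteenth + thirty-second) = 3; half = 16; a full sixteenth-note triplet (3 notes) (three triplet sixteenths span one eighth) = 4; half note = 16; thirty-second note = 1; eighth rest = 4.
Total: 3 + 16 + 4 + 16 + 1 + 4 = 44.
44 ÷ 4 = 11 beats.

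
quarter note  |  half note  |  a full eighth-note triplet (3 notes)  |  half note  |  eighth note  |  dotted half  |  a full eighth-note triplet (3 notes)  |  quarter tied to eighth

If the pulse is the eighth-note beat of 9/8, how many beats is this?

One eighth-note beat = 2 sixteenth notes.
Express everything in sixteenth notes: quarter note = 4; half note = 8; a full eighth-note triplet (3 notes) (three triplet eighths span one quarter) = 4; half note = 8; eighth note = 2; dotted half = 12; a full eighth-note triplet (3 notes) (three triplet eighths span one quarter) = 4; quarter tied to eighth (quarter + eighth) = 6.
Total: 4 + 8 + 4 + 8 + 2 + 12 + 4 + 6 = 48.
48 ÷ 2 = 24 beats.

24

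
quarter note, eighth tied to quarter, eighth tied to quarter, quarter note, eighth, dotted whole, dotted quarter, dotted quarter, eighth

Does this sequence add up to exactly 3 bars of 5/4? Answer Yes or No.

One bar of 5/4 = 10 eighth notes, so 3 bars = 30.
Convert each value to eighth notes: quarter note = 2; eighth tied to quarter (eighth + quarter) = 3; eighth tied to quarter (eighth + quarter) = 3; quarter note = 2; eighth = 1; dotted whole = 12; dotted quarter = 3; dotted quarter = 3; eighth = 1.
Total: 2 + 3 + 3 + 2 + 1 + 12 + 3 + 3 + 1 = 30.
30 equals 30, so the answer is Yes.

Yes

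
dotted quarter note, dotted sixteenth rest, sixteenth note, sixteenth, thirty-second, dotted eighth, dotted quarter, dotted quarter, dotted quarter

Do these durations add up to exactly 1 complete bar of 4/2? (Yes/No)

No

One bar of 4/2 = 64 thirty-second notes.
Working in thirty-second notes: dotted quarter note = 12; dotted sixteenth rest = 3; sixteenth note = 2; sixteenth = 2; thirty-second = 1; dotted eighth = 6; dotted quarter = 12; dotted quarter = 12; dotted quarter = 12.
Sum: 12 + 3 + 2 + 2 + 1 + 6 + 12 + 12 + 12 = 62.
62 falls short of 64, so the answer is No.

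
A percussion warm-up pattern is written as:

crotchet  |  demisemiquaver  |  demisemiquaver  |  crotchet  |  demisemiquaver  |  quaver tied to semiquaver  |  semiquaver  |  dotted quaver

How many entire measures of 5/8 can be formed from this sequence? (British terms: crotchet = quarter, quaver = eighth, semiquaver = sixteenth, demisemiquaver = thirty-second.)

One bar of 5/8 = 20 thirty-second notes.
Convert each value to thirty-second notes: crotchet = 8; demisemiquaver = 1; demisemiquaver = 1; crotchet = 8; demisemiquaver = 1; quaver tied to semiquaver (quaver + semiquaver) = 6; semiquaver = 2; dotted quaver = 6.
Sum: 8 + 1 + 1 + 8 + 1 + 6 + 2 + 6 = 33.
33 ÷ 20 = 1 complete bar with 13 left over.

1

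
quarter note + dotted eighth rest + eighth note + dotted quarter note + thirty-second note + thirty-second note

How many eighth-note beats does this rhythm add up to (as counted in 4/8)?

One eighth-note beat = 4 thirty-second notes.
Working in thirty-second notes: quarter note = 8; dotted eighth rest = 6; eighth note = 4; dotted quarter note = 12; thirty-second note = 1; thirty-second note = 1.
Adding: 8 + 6 + 4 + 12 + 1 + 1 = 32.
32 ÷ 4 = 8 beats.

8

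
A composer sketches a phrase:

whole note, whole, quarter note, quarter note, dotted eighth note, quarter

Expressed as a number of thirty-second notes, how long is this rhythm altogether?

94

Express everything in thirty-second notes: whole note = 32; whole = 32; quarter note = 8; quarter note = 8; dotted eighth note = 6; quarter = 8.
Sum: 32 + 32 + 8 + 8 + 6 + 8 = 94 thirty-second notes.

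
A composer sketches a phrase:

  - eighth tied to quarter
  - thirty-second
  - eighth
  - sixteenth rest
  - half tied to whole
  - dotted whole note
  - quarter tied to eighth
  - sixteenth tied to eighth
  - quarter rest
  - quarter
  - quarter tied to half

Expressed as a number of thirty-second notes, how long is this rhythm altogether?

173

Working in thirty-second notes: eighth tied to quarter (eighth + quarter) = 12; thirty-second = 1; eighth = 4; sixteenth rest = 2; half tied to whole (half + whole) = 48; dotted whole note = 48; quarter tied to eighth (quarter + eighth) = 12; sixteenth tied to eighth (sixteenth + eighth) = 6; quarter rest = 8; quarter = 8; quarter tied to half (quarter + half) = 24.
Adding: 12 + 1 + 4 + 2 + 48 + 48 + 12 + 6 + 8 + 8 + 24 = 173 thirty-second notes.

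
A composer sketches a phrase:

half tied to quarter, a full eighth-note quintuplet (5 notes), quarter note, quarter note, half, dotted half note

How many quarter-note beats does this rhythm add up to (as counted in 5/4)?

One quarter-note beat = 2 eighth notes.
Working in eighth notes: half tied to quarter (half + quarter) = 6; a full eighth-note quintuplet (5 notes) (five quintuplet eighths span one half) = 4; quarter note = 2; quarter note = 2; half = 4; dotted half note = 6.
Altogether 6 + 4 + 2 + 2 + 4 + 6 = 24.
24 ÷ 2 = 12 beats.

12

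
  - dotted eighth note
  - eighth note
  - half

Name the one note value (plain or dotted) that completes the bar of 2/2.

dotted eighth note

The bar of 2/2 = 16 sixteenth notes.
Working in sixteenth notes: dotted eighth note = 3; eighth note = 2; half = 8.
Sum: 3 + 2 + 8 = 13.
Remaining: 16 − 13 = 3 sixteenth notes, which is a dotted eighth note.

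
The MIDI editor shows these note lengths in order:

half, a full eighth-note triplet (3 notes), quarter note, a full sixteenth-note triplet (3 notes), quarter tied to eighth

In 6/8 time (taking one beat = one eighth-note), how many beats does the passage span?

12

One eighth-note beat = 2 sixteenth notes.
In sixteenth notes: half = 8; a full eighth-note triplet (3 notes) (three triplet eighths span one quarter) = 4; quarter note = 4; a full sixteenth-note triplet (3 notes) (three triplet sixteenths span one eighth) = 2; quarter tied to eighth (quarter + eighth) = 6.
Adding: 8 + 4 + 4 + 2 + 6 = 24.
24 ÷ 2 = 12 beats.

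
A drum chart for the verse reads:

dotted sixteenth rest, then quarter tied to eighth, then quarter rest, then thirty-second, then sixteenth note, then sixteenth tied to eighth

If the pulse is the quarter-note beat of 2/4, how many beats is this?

4

One quarter-note beat = 8 thirty-second notes.
Convert each value to thirty-second notes: dotted sixteenth rest = 3; quarter tied to eighth (quarter + eighth) = 12; quarter rest = 8; thirty-second = 1; sixteenth note = 2; sixteenth tied to eighth (sixteenth + eighth) = 6.
Sum: 3 + 12 + 8 + 1 + 2 + 6 = 32.
32 ÷ 8 = 4 beats.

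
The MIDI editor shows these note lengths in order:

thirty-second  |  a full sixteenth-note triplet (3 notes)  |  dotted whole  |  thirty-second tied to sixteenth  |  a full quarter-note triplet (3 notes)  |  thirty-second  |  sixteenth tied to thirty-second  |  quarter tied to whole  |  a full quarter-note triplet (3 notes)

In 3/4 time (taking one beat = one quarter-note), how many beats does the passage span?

16.5

One quarter-note beat = 8 thirty-second notes.
Convert each value to thirty-second notes: thirty-second = 1; a full sixteenth-note triplet (3 notes) (three triplet sixteenths span one eighth) = 4; dotted whole = 48; thirty-second tied to sixteenth (thirty-second + sixteenth) = 3; a full quarter-note triplet (3 notes) (three triplet quarters span one half) = 16; thirty-second = 1; sixteenth tied to thirty-second (sixteenth + thirty-second) = 3; quarter tied to whole (quarter + whole) = 40; a full quarter-note triplet (3 notes) (three triplet quarters span one half) = 16.
Sum: 1 + 4 + 48 + 3 + 16 + 1 + 3 + 40 + 16 = 132.
132 ÷ 8 = 16.5 beats.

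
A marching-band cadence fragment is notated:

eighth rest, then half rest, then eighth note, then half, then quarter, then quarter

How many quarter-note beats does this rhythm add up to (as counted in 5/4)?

One quarter-note beat = 2 eighth notes.
In eighth notes: eighth rest = 1; half rest = 4; eighth note = 1; half = 4; quarter = 2; quarter = 2.
Adding: 1 + 4 + 1 + 4 + 2 + 2 = 14.
14 ÷ 2 = 7 beats.

7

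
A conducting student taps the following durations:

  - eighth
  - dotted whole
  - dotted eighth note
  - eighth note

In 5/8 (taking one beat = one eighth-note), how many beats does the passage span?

One eighth-note beat = 2 sixteenth notes.
Convert each value to sixteenth notes: eighth = 2; dotted whole = 24; dotted eighth note = 3; eighth note = 2.
Sum: 2 + 24 + 3 + 2 = 31.
31 ÷ 2 = 15.5 beats.

15.5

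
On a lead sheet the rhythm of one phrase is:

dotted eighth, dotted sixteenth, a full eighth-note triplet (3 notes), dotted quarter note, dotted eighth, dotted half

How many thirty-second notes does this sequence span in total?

Convert each value to thirty-second notes: dotted eighth = 6; dotted sixteenth = 3; a full eighth-note triplet (3 notes) (three triplet eighths span one quarter) = 8; dotted quarter note = 12; dotted eighth = 6; dotted half = 24.
Altogether 6 + 3 + 8 + 12 + 6 + 24 = 59 thirty-second notes.

59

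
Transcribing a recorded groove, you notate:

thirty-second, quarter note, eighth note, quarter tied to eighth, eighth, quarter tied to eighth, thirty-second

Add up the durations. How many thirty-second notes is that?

42

Convert each value to thirty-second notes: thirty-second = 1; quarter note = 8; eighth note = 4; quarter tied to eighth (quarter + eighth) = 12; eighth = 4; quarter tied to eighth (quarter + eighth) = 12; thirty-second = 1.
Total: 1 + 8 + 4 + 12 + 4 + 12 + 1 = 42 thirty-second notes.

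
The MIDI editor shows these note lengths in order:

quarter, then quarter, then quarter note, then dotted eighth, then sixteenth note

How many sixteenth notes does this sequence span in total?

Convert each value to sixteenth notes: quarter = 4; quarter = 4; quarter note = 4; dotted eighth = 3; sixteenth note = 1.
Altogether 4 + 4 + 4 + 3 + 1 = 16 sixteenth notes.

16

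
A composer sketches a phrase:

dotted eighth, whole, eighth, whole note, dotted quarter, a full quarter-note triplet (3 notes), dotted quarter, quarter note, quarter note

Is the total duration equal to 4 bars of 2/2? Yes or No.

One bar of 2/2 = 16 sixteenth notes, so 4 bars = 64.
Express everything in sixteenth notes: dotted eighth = 3; whole = 16; eighth = 2; whole note = 16; dotted quarter = 6; a full quarter-note triplet (3 notes) (three triplet quarters span one half) = 8; dotted quarter = 6; quarter note = 4; quarter note = 4.
Sum: 3 + 16 + 2 + 16 + 6 + 8 + 6 + 4 + 4 = 65.
65 exceeds 64, so the answer is No.

No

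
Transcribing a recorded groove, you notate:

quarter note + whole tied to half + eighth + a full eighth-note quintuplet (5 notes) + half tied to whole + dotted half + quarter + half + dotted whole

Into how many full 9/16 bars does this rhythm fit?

12

One bar of 9/16 = 9 sixteenth notes.
In sixteenth notes: quarter note = 4; whole tied to half (whole + half) = 24; eighth = 2; a full eighth-note quintuplet (5 notes) (five quintuplet eighths span one half) = 8; half tied to whole (half + whole) = 24; dotted half = 12; quarter = 4; half = 8; dotted whole = 24.
Sum: 4 + 24 + 2 + 8 + 24 + 12 + 4 + 8 + 24 = 110.
110 ÷ 9 = 12 complete bars with 2 left over.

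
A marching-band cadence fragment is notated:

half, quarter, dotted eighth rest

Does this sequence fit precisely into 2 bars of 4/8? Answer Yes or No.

No

One bar of 4/8 = 8 sixteenth notes, so 2 bars = 16.
Express everything in sixteenth notes: half = 8; quarter = 4; dotted eighth rest = 3.
Total: 8 + 4 + 3 = 15.
15 falls short of 16, so the answer is No.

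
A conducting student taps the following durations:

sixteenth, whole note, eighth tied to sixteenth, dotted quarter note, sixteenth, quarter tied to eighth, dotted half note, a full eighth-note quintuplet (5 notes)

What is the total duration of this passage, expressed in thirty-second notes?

Working in thirty-second notes: sixteenth = 2; whole note = 32; eighth tied to sixteenth (eighth + sixteenth) = 6; dotted quarter note = 12; sixteenth = 2; quarter tied to eighth (quarter + eighth) = 12; dotted half note = 24; a full eighth-note quintuplet (5 notes) (five quintuplet eighths span one half) = 16.
Sum: 2 + 32 + 6 + 12 + 2 + 12 + 24 + 16 = 106 thirty-second notes.

106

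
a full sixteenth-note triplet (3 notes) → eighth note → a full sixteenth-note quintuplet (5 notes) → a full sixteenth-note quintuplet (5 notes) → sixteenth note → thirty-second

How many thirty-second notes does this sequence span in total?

Convert each value to thirty-second notes: a full sixteenth-note triplet (3 notes) (three triplet sixteenths span one eighth) = 4; eighth note = 4; a full sixteenth-note quintuplet (5 notes) (five quintuplet sixteenths span one quarter) = 8; a full sixteenth-note quintuplet (5 notes) (five quintuplet sixteenths span one quarter) = 8; sixteenth note = 2; thirty-second = 1.
Altogether 4 + 4 + 8 + 8 + 2 + 1 = 27 thirty-second notes.

27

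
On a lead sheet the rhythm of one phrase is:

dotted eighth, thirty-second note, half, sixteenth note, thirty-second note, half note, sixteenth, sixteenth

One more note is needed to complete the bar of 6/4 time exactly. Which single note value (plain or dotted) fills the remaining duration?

sixteenth note

The bar of 6/4 = 48 thirty-second notes.
Convert each value to thirty-second notes: dotted eighth = 6; thirty-second note = 1; half = 16; sixteenth note = 2; thirty-second note = 1; half note = 16; sixteenth = 2; sixteenth = 2.
Sum: 6 + 1 + 16 + 2 + 1 + 16 + 2 + 2 = 46.
Remaining: 48 − 46 = 2 thirty-second notes, which is a sixteenth note.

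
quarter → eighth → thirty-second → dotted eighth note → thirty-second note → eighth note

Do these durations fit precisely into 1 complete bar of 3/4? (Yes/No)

One bar of 3/4 = 24 thirty-second notes.
Express everything in thirty-second notes: quarter = 8; eighth = 4; thirty-second = 1; dotted eighth note = 6; thirty-second note = 1; eighth note = 4.
Adding: 8 + 4 + 1 + 6 + 1 + 4 = 24.
24 equals 24, so the answer is Yes.

Yes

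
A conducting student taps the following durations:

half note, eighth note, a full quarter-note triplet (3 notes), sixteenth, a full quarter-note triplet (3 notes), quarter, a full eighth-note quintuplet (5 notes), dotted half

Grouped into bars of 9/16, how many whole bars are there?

5

One bar of 9/16 = 9 sixteenth notes.
In sixteenth notes: half note = 8; eighth note = 2; a full quarter-note triplet (3 notes) (three triplet quarters span one half) = 8; sixteenth = 1; a full quarter-note triplet (3 notes) (three triplet quarters span one half) = 8; quarter = 4; a full eighth-note quintuplet (5 notes) (five quintuplet eighths span one half) = 8; dotted half = 12.
Altogether 8 + 2 + 8 + 1 + 8 + 4 + 8 + 12 = 51.
51 ÷ 9 = 5 complete bars with 6 left over.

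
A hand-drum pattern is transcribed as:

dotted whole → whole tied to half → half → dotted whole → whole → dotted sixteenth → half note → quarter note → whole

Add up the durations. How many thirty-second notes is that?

251

Working in thirty-second notes: dotted whole = 48; whole tied to half (whole + half) = 48; half = 16; dotted whole = 48; whole = 32; dotted sixteenth = 3; half note = 16; quarter note = 8; whole = 32.
Altogether 48 + 48 + 16 + 48 + 32 + 3 + 16 + 8 + 32 = 251 thirty-second notes.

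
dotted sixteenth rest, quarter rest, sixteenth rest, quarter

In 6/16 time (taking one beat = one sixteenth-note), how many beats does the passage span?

One sixteenth-note beat = 2 thirty-second notes.
Working in thirty-second notes: dotted sixteenth rest = 3; quarter rest = 8; sixteenth rest = 2; quarter = 8.
Total: 3 + 8 + 2 + 8 = 21.
21 ÷ 2 = 10.5 beats.

10.5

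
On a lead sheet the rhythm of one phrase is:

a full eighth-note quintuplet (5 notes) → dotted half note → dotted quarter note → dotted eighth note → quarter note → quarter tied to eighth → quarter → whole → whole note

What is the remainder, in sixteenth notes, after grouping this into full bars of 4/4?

11

One bar of 4/4 = 16 sixteenth notes.
Each duration in sixteenth notes: a full eighth-note quintuplet (5 notes) (five quintuplet eighths span one half) = 8; dotted half note = 12; dotted quarter note = 6; dotted eighth note = 3; quarter note = 4; quarter tied to eighth (quarter + eighth) = 6; quarter = 4; whole = 16; whole note = 16.
Sum: 8 + 12 + 6 + 3 + 4 + 6 + 4 + 16 + 16 = 75.
75 ÷ 16 = 4 complete bars with 11 sixteenth notes remaining.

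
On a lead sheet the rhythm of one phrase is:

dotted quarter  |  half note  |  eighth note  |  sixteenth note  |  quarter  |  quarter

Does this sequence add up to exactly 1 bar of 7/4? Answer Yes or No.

One bar of 7/4 = 28 sixteenth notes.
In sixteenth notes: dotted quarter = 6; half note = 8; eighth note = 2; sixteenth note = 1; quarter = 4; quarter = 4.
Adding: 6 + 8 + 2 + 1 + 4 + 4 = 25.
25 falls short of 28, so the answer is No.

No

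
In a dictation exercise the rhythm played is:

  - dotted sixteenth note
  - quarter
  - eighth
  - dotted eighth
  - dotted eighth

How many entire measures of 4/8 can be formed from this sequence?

One bar of 4/8 = 16 thirty-second notes.
In thirty-second notes: dotted sixteenth note = 3; quarter = 8; eighth = 4; dotted eighth = 6; dotted eighth = 6.
Altogether 3 + 8 + 4 + 6 + 6 = 27.
27 ÷ 16 = 1 complete bar with 11 left over.

1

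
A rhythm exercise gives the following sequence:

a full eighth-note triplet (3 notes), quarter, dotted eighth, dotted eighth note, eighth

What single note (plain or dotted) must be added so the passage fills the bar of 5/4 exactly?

The bar of 5/4 = 20 sixteenth notes.
Working in sixteenth notes: a full eighth-note triplet (3 notes) (three triplet eighths span one quarter) = 4; quarter = 4; dotted eighth = 3; dotted eighth note = 3; eighth = 2.
Altogether 4 + 4 + 3 + 3 + 2 = 16.
Remaining: 20 − 16 = 4 sixteenth notes, which is a quarter note.

quarter note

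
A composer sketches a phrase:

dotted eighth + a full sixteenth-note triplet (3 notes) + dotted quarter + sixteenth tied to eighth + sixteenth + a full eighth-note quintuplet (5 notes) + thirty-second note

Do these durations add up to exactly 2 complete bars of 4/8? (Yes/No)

One bar of 4/8 = 16 thirty-second notes, so 2 bars = 32.
Express everything in thirty-second notes: dotted eighth = 6; a full sixteenth-note triplet (3 notes) (three triplet sixteenths span one eighth) = 4; dotted quarter = 12; sixteenth tied to eighth (sixteenth + eighth) = 6; sixteenth = 2; a full eighth-note quintuplet (5 notes) (five quintuplet eighths span one half) = 16; thirty-second note = 1.
Altogether 6 + 4 + 12 + 6 + 2 + 16 + 1 = 47.
47 exceeds 32, so the answer is No.

No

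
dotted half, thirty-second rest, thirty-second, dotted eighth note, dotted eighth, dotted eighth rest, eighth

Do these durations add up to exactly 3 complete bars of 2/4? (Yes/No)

One bar of 2/4 = 16 thirty-second notes, so 3 bars = 48.
Express everything in thirty-second notes: dotted half = 24; thirty-second rest = 1; thirty-second = 1; dotted eighth note = 6; dotted eighth = 6; dotted eighth rest = 6; eighth = 4.
Adding: 24 + 1 + 1 + 6 + 6 + 6 + 4 = 48.
48 equals 48, so the answer is Yes.

Yes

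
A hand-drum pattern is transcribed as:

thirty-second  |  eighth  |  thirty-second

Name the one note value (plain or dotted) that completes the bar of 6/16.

dotted eighth note

The bar of 6/16 = 12 thirty-second notes.
Each duration in thirty-second notes: thirty-second = 1; eighth = 4; thirty-second = 1.
Sum: 1 + 4 + 1 = 6.
Remaining: 12 − 6 = 6 thirty-second notes, which is a dotted eighth note.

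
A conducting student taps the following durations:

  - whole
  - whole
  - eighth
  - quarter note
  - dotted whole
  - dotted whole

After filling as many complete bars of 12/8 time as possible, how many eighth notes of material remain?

One bar of 12/8 = 12 eighth notes.
Express everything in eighth notes: whole = 8; whole = 8; eighth = 1; quarter note = 2; dotted whole = 12; dotted whole = 12.
Adding: 8 + 8 + 1 + 2 + 12 + 12 = 43.
43 ÷ 12 = 3 complete bars with 7 eighth notes remaining.

7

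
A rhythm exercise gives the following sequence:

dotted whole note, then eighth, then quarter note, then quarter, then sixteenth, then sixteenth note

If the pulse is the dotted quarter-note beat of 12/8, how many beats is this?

One dotted quarter-note beat = 6 sixteenth notes.
Express everything in sixteenth notes: dotted whole note = 24; eighth = 2; quarter note = 4; quarter = 4; sixteenth = 1; sixteenth note = 1.
Total: 24 + 2 + 4 + 4 + 1 + 1 = 36.
36 ÷ 6 = 6 beats.

6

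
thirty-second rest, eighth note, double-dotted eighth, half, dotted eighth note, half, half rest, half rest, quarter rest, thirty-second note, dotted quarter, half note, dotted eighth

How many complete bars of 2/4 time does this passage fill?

One bar of 2/4 = 16 thirty-second notes.
Each duration in thirty-second notes: thirty-second rest = 1; eighth note = 4; double-dotted eighth = 7; half = 16; dotted eighth note = 6; half = 16; half rest = 16; half rest = 16; quarter rest = 8; thirty-second note = 1; dotted quarter = 12; half note = 16; dotted eighth = 6.
Total: 1 + 4 + 7 + 16 + 6 + 16 + 16 + 16 + 8 + 1 + 12 + 16 + 6 = 125.
125 ÷ 16 = 7 complete bars with 13 left over.

7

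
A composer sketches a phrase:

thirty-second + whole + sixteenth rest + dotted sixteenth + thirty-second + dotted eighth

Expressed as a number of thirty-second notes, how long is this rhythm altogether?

Each duration in thirty-second notes: thirty-second = 1; whole = 32; sixteenth rest = 2; dotted sixteenth = 3; thirty-second = 1; dotted eighth = 6.
Altogether 1 + 32 + 2 + 3 + 1 + 6 = 45 thirty-second notes.

45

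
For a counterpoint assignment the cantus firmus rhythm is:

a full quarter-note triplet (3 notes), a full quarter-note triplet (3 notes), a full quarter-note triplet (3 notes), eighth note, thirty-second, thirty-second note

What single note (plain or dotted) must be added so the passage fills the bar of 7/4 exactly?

The bar of 7/4 = 56 thirty-second notes.
Each duration in thirty-second notes: a full quarter-note triplet (3 notes) (three triplet quarters span one half) = 16; a full quarter-note triplet (3 notes) (three triplet quarters span one half) = 16; a full quarter-note triplet (3 notes) (three triplet quarters span one half) = 16; eighth note = 4; thirty-second = 1; thirty-second note = 1.
Total: 16 + 16 + 16 + 4 + 1 + 1 = 54.
Remaining: 56 − 54 = 2 thirty-second notes, which is a sixteenth note.

sixteenth note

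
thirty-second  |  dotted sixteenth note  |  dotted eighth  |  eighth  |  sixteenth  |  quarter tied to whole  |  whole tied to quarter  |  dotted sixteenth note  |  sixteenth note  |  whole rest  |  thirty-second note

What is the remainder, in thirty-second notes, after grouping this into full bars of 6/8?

14

One bar of 6/8 = 24 thirty-second notes.
Each duration in thirty-second notes: thirty-second = 1; dotted sixteenth note = 3; dotted eighth = 6; eighth = 4; sixteenth = 2; quarter tied to whole (quarter + whole) = 40; whole tied to quarter (whole + quarter) = 40; dotted sixteenth note = 3; sixteenth note = 2; whole rest = 32; thirty-second note = 1.
Total: 1 + 3 + 6 + 4 + 2 + 40 + 40 + 3 + 2 + 32 + 1 = 134.
134 ÷ 24 = 5 complete bars with 14 thirty-second notes remaining.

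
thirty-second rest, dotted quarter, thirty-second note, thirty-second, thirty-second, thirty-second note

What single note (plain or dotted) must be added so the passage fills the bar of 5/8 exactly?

The bar of 5/8 = 20 thirty-second notes.
Working in thirty-second notes: thirty-second rest = 1; dotted quarter = 12; thirty-second note = 1; thirty-second = 1; thirty-second = 1; thirty-second note = 1.
Adding: 1 + 12 + 1 + 1 + 1 + 1 = 17.
Remaining: 20 − 17 = 3 thirty-second notes, which is a dotted sixteenth note.

dotted sixteenth note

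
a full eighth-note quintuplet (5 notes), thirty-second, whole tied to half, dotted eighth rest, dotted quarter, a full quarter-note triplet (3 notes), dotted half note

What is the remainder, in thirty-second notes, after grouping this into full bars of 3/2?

One bar of 3/2 = 48 thirty-second notes.
Each duration in thirty-second notes: a full eighth-note quintuplet (5 notes) (five quintuplet eighths span one half) = 16; thirty-second = 1; whole tied to half (whole + half) = 48; dotted eighth rest = 6; dotted quarter = 12; a full quarter-note triplet (3 notes) (three triplet quarters span one half) = 16; dotted half note = 24.
Altogether 16 + 1 + 48 + 6 + 12 + 16 + 24 = 123.
123 ÷ 48 = 2 complete bars with 27 thirty-second notes remaining.

27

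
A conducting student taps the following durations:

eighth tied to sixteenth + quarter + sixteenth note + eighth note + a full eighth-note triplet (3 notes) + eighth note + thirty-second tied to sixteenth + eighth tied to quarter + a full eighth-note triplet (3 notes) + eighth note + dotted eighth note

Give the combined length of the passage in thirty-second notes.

Working in thirty-second notes: eighth tied to sixteenth (eighth + sixteenth) = 6; quarter = 8; sixteenth note = 2; eighth note = 4; a full eighth-note triplet (3 notes) (three triplet eighths span one quarter) = 8; eighth note = 4; thirty-second tied to sixteenth (thirty-second + sixteenth) = 3; eighth tied to quarter (eighth + quarter) = 12; a full eighth-note triplet (3 notes) (three triplet eighths span one quarter) = 8; eighth note = 4; dotted eighth note = 6.
Total: 6 + 8 + 2 + 4 + 8 + 4 + 3 + 12 + 8 + 4 + 6 = 65 thirty-second notes.

65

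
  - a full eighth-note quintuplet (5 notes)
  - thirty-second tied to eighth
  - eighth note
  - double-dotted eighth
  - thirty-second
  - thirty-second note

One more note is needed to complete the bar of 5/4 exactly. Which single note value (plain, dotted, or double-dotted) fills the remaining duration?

The bar of 5/4 = 40 thirty-second notes.
Working in thirty-second notes: a full eighth-note quintuplet (5 notes) (five quintuplet eighths span one half) = 16; thirty-second tied to eighth (thirty-second + eighth) = 5; eighth note = 4; double-dotted eighth = 7; thirty-second = 1; thirty-second note = 1.
Altogether 16 + 5 + 4 + 7 + 1 + 1 = 34.
Remaining: 40 − 34 = 6 thirty-second notes, which is a dotted eighth note.

dotted eighth note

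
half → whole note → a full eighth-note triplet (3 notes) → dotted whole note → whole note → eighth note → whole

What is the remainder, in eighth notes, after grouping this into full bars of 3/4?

One bar of 3/4 = 6 eighth notes.
In eighth notes: half = 4; whole note = 8; a full eighth-note triplet (3 notes) (three triplet eighths span one quarter) = 2; dotted whole note = 12; whole note = 8; eighth note = 1; whole = 8.
Total: 4 + 8 + 2 + 12 + 8 + 1 + 8 = 43.
43 ÷ 6 = 7 complete bars with 1 eighth note remaining.

1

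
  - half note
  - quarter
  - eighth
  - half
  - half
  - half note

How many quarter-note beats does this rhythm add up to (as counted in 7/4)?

9.5

One quarter-note beat = 2 eighth notes.
Working in eighth notes: half note = 4; quarter = 2; eighth = 1; half = 4; half = 4; half note = 4.
Sum: 4 + 2 + 1 + 4 + 4 + 4 = 19.
19 ÷ 2 = 9.5 beats.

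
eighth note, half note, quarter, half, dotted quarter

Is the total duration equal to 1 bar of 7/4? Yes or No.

One bar of 7/4 = 14 eighth notes.
In eighth notes: eighth note = 1; half note = 4; quarter = 2; half = 4; dotted quarter = 3.
Adding: 1 + 4 + 2 + 4 + 3 = 14.
14 equals 14, so the answer is Yes.

Yes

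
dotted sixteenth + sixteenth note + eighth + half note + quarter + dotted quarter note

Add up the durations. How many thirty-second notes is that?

Convert each value to thirty-second notes: dotted sixteenth = 3; sixteenth note = 2; eighth = 4; half note = 16; quarter = 8; dotted quarter note = 12.
Sum: 3 + 2 + 4 + 16 + 8 + 12 = 45 thirty-second notes.

45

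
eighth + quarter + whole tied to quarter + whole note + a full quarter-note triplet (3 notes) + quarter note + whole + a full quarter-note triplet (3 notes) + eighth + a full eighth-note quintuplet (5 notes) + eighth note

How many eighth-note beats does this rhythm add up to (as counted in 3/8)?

One eighth-note beat = 2 sixteenth notes.
Express everything in sixteenth notes: eighth = 2; quarter = 4; whole tied to quarter (whole + quarter) = 20; whole note = 16; a full quarter-note triplet (3 notes) (three triplet quarters span one half) = 8; quarter note = 4; whole = 16; a full quarter-note triplet (3 notes) (three triplet quarters span one half) = 8; eighth = 2; a full eighth-note quintuplet (5 notes) (five quintuplet eighths span one half) = 8; eighth note = 2.
Total: 2 + 4 + 20 + 16 + 8 + 4 + 16 + 8 + 2 + 8 + 2 = 90.
90 ÷ 2 = 45 beats.

45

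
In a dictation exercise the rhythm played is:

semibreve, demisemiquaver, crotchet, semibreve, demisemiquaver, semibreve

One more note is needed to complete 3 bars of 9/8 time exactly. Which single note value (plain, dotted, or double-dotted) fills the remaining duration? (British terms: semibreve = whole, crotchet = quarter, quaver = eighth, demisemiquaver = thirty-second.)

sixteenth note

3 bars of 9/8 = 108 thirty-second notes.
Express everything in thirty-second notes: semibreve = 32; demisemiquaver = 1; crotchet = 8; semibreve = 32; demisemiquaver = 1; semibreve = 32.
Altogether 32 + 1 + 8 + 32 + 1 + 32 = 106.
Remaining: 108 − 106 = 2 thirty-second notes, which is a sixteenth note.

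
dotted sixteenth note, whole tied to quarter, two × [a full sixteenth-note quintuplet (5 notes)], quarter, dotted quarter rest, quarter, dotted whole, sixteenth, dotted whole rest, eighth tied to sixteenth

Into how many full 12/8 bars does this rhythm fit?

3

One bar of 12/8 = 48 thirty-second notes.
Each duration in thirty-second notes: dotted sixteenth note = 3; whole tied to quarter (whole + quarter) = 40; a full sixteenth-note quintuplet (5 notes) (five quintuplet sixteenths span one quarter) = 8; a full sixteenth-note quintuplet (5 notes) (five quintuplet sixteenths span one quarter) = 8; quarter = 8; dotted quarter rest = 12; quarter = 8; dotted whole = 48; sixteenth = 2; dotted whole rest = 48; eighth tied to sixteenth (eighth + sixteenth) = 6.
Total: 3 + 40 + 8 + 8 + 8 + 12 + 8 + 48 + 2 + 48 + 6 = 191.
191 ÷ 48 = 3 complete bars with 47 left over.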